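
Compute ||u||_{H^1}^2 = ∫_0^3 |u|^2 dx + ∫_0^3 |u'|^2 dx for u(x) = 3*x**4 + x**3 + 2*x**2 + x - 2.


||u||_{H^1}^2 = 12539721/140

The H^1 norm (squared) on an interval (0, L) is
  ||u||_{H^1}^2 = ∫_0^L u(x)^2 dx + ∫_0^L u'(x)^2 dx.
Compute u'(x) = 12*x**3 + 3*x**2 + 4*x + 1.
Then u(x)^2 = 9*x**8 + 6*x**7 + 13*x**6 + 10*x**5 - 6*x**4 - 7*x**2 - 4*x + 4 and u'(x)^2 = 144*x**6 + 72*x**5 + 105*x**4 + 48*x**3 + 22*x**2 + 8*x + 1.
Integrate each monomial from 0 to 3 using ∫_0^3 c·x^n dx = c·3^(n+1)/(n+1):
  ∫_0^3 u(x)^2 dx = ∫_0^3 (9*x^8 + 6*x^7 + 13*x^6 + 10*x^5 - 6*x^4 - 7*x^2 - 4*x + 4) dx. Term by term:
    ∫_0^3 9*x^8 dx = 19683;  ∫_0^3 6*x^7 dx = 19683/4;  ∫_0^3 13*x^6 dx = 28431/7;
    ∫_0^3 10*x^5 dx = 1215;  ∫_0^3 -6*x^4 dx = -1458/5;  ∫_0^3 -7*x^2 dx = -63;
    ∫_0^3 -4*x dx = -18;  ∫_0^3 4 dx = 12.
  Sum: 19683 + 19683/4 + 28431/7 + 1215 − 1458/5 − 63 − 18 + 12 = 4132761/140.
  ∫_0^3 u'(x)^2 dx = ∫_0^3 (144*x^6 + 72*x^5 + 105*x^4 + 48*x^3 + 22*x^2 + 8*x + 1) dx. Term by term:
    ∫_0^3 144*x^6 dx = 314928/7;  ∫_0^3 72*x^5 dx = 8748;  ∫_0^3 105*x^4 dx = 5103;
    ∫_0^3 48*x^3 dx = 972;  ∫_0^3 22*x^2 dx = 198;  ∫_0^3 8*x dx = 36;
    ∫_0^3 1 dx = 3.
  Sum: 314928/7 + 8748 + 5103 + 972 + 198 + 36 + 3 = 420348/7.
Adding: ||u||_{H^1}^2 = 4132761/140 + 420348/7 = 12539721/140.


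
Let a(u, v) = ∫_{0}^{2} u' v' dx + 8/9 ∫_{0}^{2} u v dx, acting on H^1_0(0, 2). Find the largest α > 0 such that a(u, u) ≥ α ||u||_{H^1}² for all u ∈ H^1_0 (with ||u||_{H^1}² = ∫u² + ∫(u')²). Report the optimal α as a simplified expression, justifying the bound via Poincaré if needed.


α = (32/9 + π^2)/(4 + π^2)

Coercivity of a(·,·) on H^1_0(0, 2) means a(u, u) ≥ α ||u||_{H^1}² for every u ∈ H^1_0.
The interval has length L = 2, and Poincaré/coercivity depend only on L. Here a(u, u) = ∫(u')² + (8/9)·∫u².
Here 0 < c = 8/9 < 1. The condition a(u,u) ≥ α||u||_{H^1}² reads (1−α)∫(u')² ≥ (α−c)∫u². Any admissible α is ≤ 1 (rapidly oscillating u have ∫u²/∫(u')² → 0), and α = 1 would force 0 ≥ (1−c)∫u², impossible since c < 1; so 1−α > 0. By the sharp Poincaré inequality on H^1_0 of an interval of length L, ∫(u')² ≥ (π/L)²∫u² with equality for the first sine mode sin(π(x−x₀)/L) (x₀ the left endpoint), so the inequality holds for all u iff (1−α)(π/L)² ≥ α − c, i.e. α ≤ ((π/L)² + c)/((π/L)² + 1) = (1 + c(L/π)²)/(1 + (L/π)²). With (π/L)² = π^2/4 and c = 8/9, the largest admissible constant is α = ((π/L)² + c)/((π/L)² + 1).
Simplifying, α = (32/9 + π^2)/(4 + π^2).


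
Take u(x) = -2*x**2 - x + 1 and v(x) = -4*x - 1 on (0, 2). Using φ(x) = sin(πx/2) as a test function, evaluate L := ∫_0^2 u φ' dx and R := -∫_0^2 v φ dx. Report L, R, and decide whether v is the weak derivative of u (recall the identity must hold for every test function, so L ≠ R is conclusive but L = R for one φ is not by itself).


LHS = 20/π, RHS = 20/π. Yes, v = u' weakly.

u(x) = -2*x**2 - x + 1, classical derivative u'(x) = -4*x - 1.
φ(x) = sin(πx/2), so φ'(x) = π*cos(π*x/2)/2.
Note φ(0) = φ(2) = 0, so the boundary term u·φ vanishes.
LHS = ∫_0^2 u(x) φ'(x) dx = ∫_0^2 (-π*x^2*cos(π*x/2) - π*x*cos(π*x/2)/2 + π*cos(π*x/2)/2) dx. Term by term:
  ∫_0^2 π*cos(π*x/2)/2 dx = 0;  ∫_0^2 -π*x^2*cos(π*x/2) dx = 16/π;  ∫_0^2 -π*x*cos(π*x/2)/2 dx = 4/π.
Sum: 0 + 16/π + 4/π = 20/π.
So LHS = 20/π.
∫_0^2 v(x) φ(x) dx = ∫_0^2 (-4*x*sin(π*x/2) - sin(π*x/2)) dx. Term by term:
  ∫_0^2 -sin(π*x/2) dx = -4/π;  ∫_0^2 -4*x*sin(π*x/2) dx = -16/π.
Sum: -4/π − 16/π = -20/π.
So RHS = -∫_0^2 v(x) φ(x) dx = 20/π.
LHS = RHS, so the identity holds for this test φ.
Moreover u is smooth here and v(x) = u'(x) = -4*x - 1 pointwise, so the identity holds for every test function. Hence v is the weak derivative of u.


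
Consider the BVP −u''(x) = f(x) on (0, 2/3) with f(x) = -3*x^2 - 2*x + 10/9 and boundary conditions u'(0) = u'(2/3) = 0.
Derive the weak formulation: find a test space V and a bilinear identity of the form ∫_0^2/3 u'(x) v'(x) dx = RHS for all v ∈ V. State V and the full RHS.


V = H^1(0, 2/3) (no boundary constraint on v; u is determined up to an additive constant); weak form: ∫_0^2/3 u'v' dx = ∫_0^2/3 (-3*x^2 - 2*x + 10/9) v dx for all v ∈ V.

Multiply both sides by a test function v and integrate from 0 to 2/3:
  ∫_0^2/3 −u''(x) v(x) dx = ∫_0^2/3 f(x) v(x) dx.
Integrate the LHS by parts once:
  ∫_0^2/3 −u'' v dx = −[u'(x) v(x)]_0^2/3 + ∫_0^2/3 u'(x) v'(x) dx.
Thus ∫_0^2/3 u'(x) v'(x) dx = ∫_0^2/3 f(x) v(x) dx + [u'(x) v(x)]_0^2/3.
Choose V so that boundary terms are either known or forced to vanish.
u has homogeneous Neumann: u'(0) = u'(2/3) = 0. So [u' v]_0^2/3 = 0·v(2/3) − 0·v(0) = 0 for any v; take V = H^1(0, 2/3).
Weak formulation: find u (satisfying any essential BC) such that ∫_0^2/3 u'(x) v'(x) dx = ∫_0^2/3 f v dx for all v ∈ V (homogeneous Neumann, so boundary terms vanish).
Substituting f(x) = -3*x^2 - 2*x + 10/9, the right-hand side is ∫_0^2/3 (-3*x^2 - 2*x + 10/9) v dx.
Compatibility check (pure Neumann): taking v ≡ 1 ∈ V gives 0 = ∫_0^2/3 f dx + (0) − (0), i.e. ∫_0^2/3 f dx must equal u'(0) − u'(2/3) = 0. Indeed ∫_0^2/3 (-3*x^2 - 2*x + 10/9) dx = 0, so the data are compatible. The solution is then unique only up to an additive constant (fix it e.g. by requiring ∫_0^2/3 u dx = 0).


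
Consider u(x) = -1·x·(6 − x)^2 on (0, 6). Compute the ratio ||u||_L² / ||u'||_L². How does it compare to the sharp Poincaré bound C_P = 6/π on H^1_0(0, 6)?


||u||_L² / ||u'||_L² = 3*sqrt(14)/7 < C_P = 6/π.

u(x) = -1·x·(6 − x)^2, so u'(x) = 3*(2 - x)*(x - 6).
u(x) = -1·x·(6 − x)^2 vanishes at x = 0 and x = 6, so u ∈ H^1_0(0, 6). Differentiate via the product rule and integrate the resulting polynomials term by term.
  ∫_0^6 u² dx = ∫_0^6 (x^6 - 24*x^5 + 216*x^4 - 864*x^3 + 1296*x^2) dx. Term by term:
    ∫_0^6 x^6 dx = 279936/7;  ∫_0^6 -24*x^5 dx = -186624;  ∫_0^6 216*x^4 dx = 1679616/5;
    ∫_0^6 -864*x^3 dx = -279936;  ∫_0^6 1296*x^2 dx = 93312.
  Sum: 279936/7 − 186624 + 1679616/5 − 279936 + 93312 = 93312/35.
  ∫_0^6 (u')² dx = ∫_0^6 (9*x^4 - 144*x^3 + 792*x^2 - 1728*x + 1296) dx. Term by term:
    ∫_0^6 9*x^4 dx = 69984/5;  ∫_0^6 -144*x^3 dx = -46656;  ∫_0^6 792*x^2 dx = 57024;
    ∫_0^6 -1728*x dx = -31104;  ∫_0^6 1296 dx = 7776.
  Sum: 69984/5 − 46656 + 57024 − 31104 + 7776 = 5184/5.
∫_0^6 u² dx = 93312/35, so ||u||_L² = 216*sqrt(70)/35.
∫_0^6 (u')² dx = 5184/5, so ||u'||_L² = 72*sqrt(5)/5.
Ratio ||u||_L² / ||u'||_L² = 3*sqrt(14)/7.
Sharp Poincaré constant on H^1_0(0, 6) is C_P = L/π = 6/π, achieved by sin(π/6·x).
A polynomial bump cannot attain the sharp Poincaré constant (only the first sine eigenfunction does), so the ratio is strictly less than C_P, consistent with ||u||_L² ≤ C_P ||u'||_L².


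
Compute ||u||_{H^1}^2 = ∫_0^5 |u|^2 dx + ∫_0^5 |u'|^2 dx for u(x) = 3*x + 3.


||u||_{H^1}^2 = 690

The H^1 norm (squared) on an interval (0, L) is
  ||u||_{H^1}^2 = ∫_0^L u(x)^2 dx + ∫_0^L u'(x)^2 dx.
Compute u'(x) = 3.
Then u(x)^2 = 9*x**2 + 18*x + 9 and u'(x)^2 = 9.
Integrate each monomial from 0 to 5 using ∫_0^5 c·x^n dx = c·5^(n+1)/(n+1):
  ∫_0^5 u(x)^2 dx = ∫_0^5 (9*x^2 + 18*x + 9) dx. Term by term:
    ∫_0^5 9*x^2 dx = 375;  ∫_0^5 18*x dx = 225;  ∫_0^5 9 dx = 45.
  Sum: 375 + 225 + 45 = 645.
  ∫_0^5 u'(x)^2 dx = ∫_0^5 (9) dx. Term by term:
    ∫_0^5 9 dx = 45.
Adding: ||u||_{H^1}^2 = 645 + 45 = 690.


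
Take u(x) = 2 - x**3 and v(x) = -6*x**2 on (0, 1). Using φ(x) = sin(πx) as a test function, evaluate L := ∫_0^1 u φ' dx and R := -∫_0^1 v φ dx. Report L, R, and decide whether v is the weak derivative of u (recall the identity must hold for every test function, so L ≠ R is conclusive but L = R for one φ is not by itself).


LHS = -12/π^3 + 3/π, RHS = -24/π^3 + 6/π. No, v is not the weak derivative of u.

u(x) = 2 - x**3, classical derivative u'(x) = -3*x**2.
φ(x) = sin(πx), so φ'(x) = π*cos(π*x).
Note φ(0) = φ(1) = 0, so the boundary term u·φ vanishes.
LHS = ∫_0^1 u(x) φ'(x) dx = ∫_0^1 (-π*x^3*cos(π*x) + 2*π*cos(π*x)) dx. Term by term:
  ∫_0^1 2*π*cos(π*x) dx = 0;  ∫_0^1 -π*x^3*cos(π*x) dx = -12/π^3 + 3/π.
Sum: 0 + -12/π^3 + 3/π = -12/π^3 + 3/π.
So LHS = -12/π^3 + 3/π.
∫_0^1 v(x) φ(x) dx = ∫_0^1 (-6*x^2*sin(π*x)) dx. Term by term:
  ∫_0^1 -6*x^2*sin(π*x) dx = -6/π + 24/π^3.
So RHS = -∫_0^1 v(x) φ(x) dx = -24/π^3 + 6/π.
LHS − RHS = -3/π + 12/π^3 ≠ 0, so the identity fails.
(For a valid weak derivative the identity must hold for EVERY test function, in particular this one. The failure shows v is NOT the weak derivative of u.)
Correct weak derivative would be u'(x) = -3*x**2.


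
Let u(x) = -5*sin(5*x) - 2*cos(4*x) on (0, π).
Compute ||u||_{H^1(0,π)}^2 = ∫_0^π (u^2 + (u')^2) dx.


||u||_{H^1(0,π)}^2 = 3400/9 + 359*π

u'(x) = 8*sin(4*x) - 25*cos(5*x).
Expand u² and (u')² and integrate term by term on (0, π), using: for integers n ≥ 1, ∫_0^π sin²(nx) dx = ∫_0^π cos²(nx) dx = π/2; for n ≠ n', ∫_0^π sin(nx)sin(n'x) dx = ∫_0^π cos(nx)cos(n'x) dx = 0; and by product-to-sum, ∫_0^π sin(nx)cos(n'x) dx = ½∫_0^π [sin((n+n')x) + sin((n−n')x)] dx, which is 0 when n+n' is even and 2n/(n²−n'²) when n+n' is odd (it need not vanish on (0, π)).
  u² squared terms: (-5)²·∫sin(5x)² dx = 25·π/2 = 25*π/2;  (-2)²·∫cos(4x)² dx = 4·π/2 = 2*π.
  u² cross terms: 2·(-5)·(-2)·∫sin(5x)·cos(4x) dx = 20·(10/9) = 200/9.
  So ∫_0^π u² dx = 25*π/2 + 2*π + 200/9 = 200/9 + 29*π/2.
  (u')² squared terms: (-25)²·∫cos(5x)² dx = 625·π/2 = 625*π/2;  (8)²·∫sin(4x)² dx = 64·π/2 = 32*π.
  (u')² cross terms: 2·(-25)·(8)·∫cos(5x)·sin(4x) dx = -400·(-8/9) = 3200/9.
  So ∫_0^π (u')² dx = 625*π/2 + 32*π + 3200/9 = 3200/9 + 689*π/2.
||u||_{H^1}^2 = (200/9 + 29*π/2) + (3200/9 + 689*π/2) = 3400/9 + 359*π.


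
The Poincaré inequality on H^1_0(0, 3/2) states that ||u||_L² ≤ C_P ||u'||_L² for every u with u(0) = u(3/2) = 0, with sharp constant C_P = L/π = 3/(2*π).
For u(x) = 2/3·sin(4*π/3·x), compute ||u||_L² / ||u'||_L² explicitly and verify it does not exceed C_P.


||u||_L² / ||u'||_L² = 3/(4*π) < C_P = 3/(2*π).

u(x) = 2/3·sin(4*π/3·x), so u'(x) = 8*π*cos(4*π*x/3)/9.
Writing u(x) = A·sin(kπx/L) with A = 2/3 and k = 2, use ∫_0^L sin²(kπx/L) dx = L/2 and ∫_0^L cos²(kπx/L) dx = L/2.
u² = 4/9·sin²(4*π/3·x) and (u')² = 64*π^2/81·cos²(4*π/3·x), and each of sin², cos² integrates to L/2 = 3/4 over (0, 3/2).
∫_0^3/2 u² dx = 1/3, so ||u||_L² = sqrt(3)/3.
∫_0^3/2 (u')² dx = 16*π^2/27, so ||u'||_L² = 4*sqrt(3)*π/9.
Ratio ||u||_L² / ||u'||_L² = 3/(4*π).
Sharp Poincaré constant on H^1_0(0, 3/2) is C_P = L/π = 3/(2*π), achieved by sin(2*π/3·x).
This is the k = 2 harmonic; the ratio L/(kπ) is strictly less than C_P = L/π, consistent with the sharp inequality ||u||_L² ≤ C_P ||u'||_L².


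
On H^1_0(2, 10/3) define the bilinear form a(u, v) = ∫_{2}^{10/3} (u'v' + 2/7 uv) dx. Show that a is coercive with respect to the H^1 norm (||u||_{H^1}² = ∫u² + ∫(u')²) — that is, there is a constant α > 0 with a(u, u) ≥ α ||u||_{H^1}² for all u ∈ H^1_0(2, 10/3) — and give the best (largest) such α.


α = (32 + 63*π^2)/(7*(16 + 9*π^2))

Coercivity of a(·,·) on H^1_0(2, 10/3) means a(u, u) ≥ α ||u||_{H^1}² for every u ∈ H^1_0.
The interval has length L = 4/3, and Poincaré/coercivity depend only on L. Here a(u, u) = ∫(u')² + (2/7)·∫u².
Here 0 < c = 2/7 < 1. The condition a(u,u) ≥ α||u||_{H^1}² reads (1−α)∫(u')² ≥ (α−c)∫u². Any admissible α is ≤ 1 (rapidly oscillating u have ∫u²/∫(u')² → 0), and α = 1 would force 0 ≥ (1−c)∫u², impossible since c < 1; so 1−α > 0. By the sharp Poincaré inequality on H^1_0 of an interval of length L, ∫(u')² ≥ (π/L)²∫u² with equality for the first sine mode sin(π(x−x₀)/L) (x₀ the left endpoint), so the inequality holds for all u iff (1−α)(π/L)² ≥ α − c, i.e. α ≤ ((π/L)² + c)/((π/L)² + 1) = (1 + c(L/π)²)/(1 + (L/π)²). With (π/L)² = 9*π^2/16 and c = 2/7, the largest admissible constant is α = ((π/L)² + c)/((π/L)² + 1).
Simplifying, α = (32 + 63*π^2)/(7*(16 + 9*π^2)).


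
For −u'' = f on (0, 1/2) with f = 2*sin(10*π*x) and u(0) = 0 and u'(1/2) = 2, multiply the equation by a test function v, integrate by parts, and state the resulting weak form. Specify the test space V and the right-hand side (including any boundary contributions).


V = {v ∈ H^1(0, 1/2) : v(0) = 0} (test functions vanish at x = 0 where u is specified); weak form: ∫_0^1/2 u'v' dx = ∫_0^1/2 (2*sin(10*π*x)) v dx + 2·v(1/2) for all v ∈ V.

Multiply both sides by a test function v and integrate from 0 to 1/2:
  ∫_0^1/2 −u''(x) v(x) dx = ∫_0^1/2 f(x) v(x) dx.
Integrate the LHS by parts once:
  ∫_0^1/2 −u'' v dx = −[u'(x) v(x)]_0^1/2 + ∫_0^1/2 u'(x) v'(x) dx.
Thus ∫_0^1/2 u'(x) v'(x) dx = ∫_0^1/2 f(x) v(x) dx + [u'(x) v(x)]_0^1/2.
Choose V so that boundary terms are either known or forced to vanish.
Mixed BC: u(0) = 0 (Dirichlet) and u'(1/2) = 2 (Neumann). Define V = {v ∈ H^1(0, 1/2) : v(0) = 0}. Then [u' v]_0^1/2 = u'(1/2)·v(1/2) − u'(0)·0 = 2·v(1/2).
Weak formulation: find u (satisfying any essential BC) such that ∫_0^1/2 u'(x) v'(x) dx = ∫_0^1/2 f v dx + 2·v(1/2) for all v ∈ V (Dirichlet at 0 absorbed into V; Neumann datum at x = 1/2 contributes the boundary term).
Substituting f(x) = 2*sin(10*π*x), the right-hand side is ∫_0^1/2 (2*sin(10*π*x)) v dx + 2·v(1/2).


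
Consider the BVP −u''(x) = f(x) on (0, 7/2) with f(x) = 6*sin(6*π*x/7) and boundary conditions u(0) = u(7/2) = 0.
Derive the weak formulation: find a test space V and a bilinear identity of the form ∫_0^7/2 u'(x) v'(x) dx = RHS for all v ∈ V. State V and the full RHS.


V = H^1_0(0, 7/2) (so v(0) = v(7/2) = 0); weak form: ∫_0^7/2 u'v' dx = ∫_0^7/2 (6*sin(6*π*x/7)) v dx for all v ∈ V.

Multiply both sides by a test function v and integrate from 0 to 7/2:
  ∫_0^7/2 −u''(x) v(x) dx = ∫_0^7/2 f(x) v(x) dx.
Integrate the LHS by parts once:
  ∫_0^7/2 −u'' v dx = −[u'(x) v(x)]_0^7/2 + ∫_0^7/2 u'(x) v'(x) dx.
Thus ∫_0^7/2 u'(x) v'(x) dx = ∫_0^7/2 f(x) v(x) dx + [u'(x) v(x)]_0^7/2.
Choose V so that boundary terms are either known or forced to vanish.
u is Dirichlet: u(0) = u(7/2) = 0. Let V = H^1_0(0, 7/2); then v(0) = v(7/2) = 0, and [u' v]_0^7/2 = 0.
Weak formulation: find u (satisfying any essential BC) such that ∫_0^7/2 u'(x) v'(x) dx = ∫_0^7/2 f v dx for all v ∈ V.
Substituting f(x) = 6*sin(6*π*x/7), the right-hand side is ∫_0^7/2 (6*sin(6*π*x/7)) v dx.


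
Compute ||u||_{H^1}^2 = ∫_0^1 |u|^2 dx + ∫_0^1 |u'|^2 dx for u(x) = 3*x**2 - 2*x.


||u||_{H^1}^2 = 62/15

The H^1 norm (squared) on an interval (0, L) is
  ||u||_{H^1}^2 = ∫_0^L u(x)^2 dx + ∫_0^L u'(x)^2 dx.
Compute u'(x) = 6*x - 2.
Then u(x)^2 = 9*x**4 - 12*x**3 + 4*x**2 and u'(x)^2 = 36*x**2 - 24*x + 4.
Integrate each monomial from 0 to 1 using ∫_0^1 c·x^n dx = c·1^(n+1)/(n+1):
  ∫_0^1 u(x)^2 dx = ∫_0^1 (9*x^4 - 12*x^3 + 4*x^2) dx. Term by term:
    ∫_0^1 9*x^4 dx = 9/5;  ∫_0^1 -12*x^3 dx = -3;  ∫_0^1 4*x^2 dx = 4/3.
  Sum: 9/5 − 3 + 4/3 = 2/15.
  ∫_0^1 u'(x)^2 dx = ∫_0^1 (36*x^2 - 24*x + 4) dx. Term by term:
    ∫_0^1 36*x^2 dx = 12;  ∫_0^1 -24*x dx = -12;  ∫_0^1 4 dx = 4.
  Sum: 12 − 12 + 4 = 4.
Adding: ||u||_{H^1}^2 = 2/15 + 4 = 62/15.


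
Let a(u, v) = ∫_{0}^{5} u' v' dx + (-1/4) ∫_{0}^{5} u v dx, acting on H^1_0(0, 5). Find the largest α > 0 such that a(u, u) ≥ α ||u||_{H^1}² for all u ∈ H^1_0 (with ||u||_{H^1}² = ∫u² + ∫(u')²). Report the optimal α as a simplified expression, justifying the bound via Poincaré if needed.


α = (-25/4 + π^2)/(π^2 + 25)

Coercivity of a(·,·) on H^1_0(0, 5) means a(u, u) ≥ α ||u||_{H^1}² for every u ∈ H^1_0.
The interval has length L = 5, and Poincaré/coercivity depend only on L. Here a(u, u) = ∫(u')² + (-1/4)·∫u².
Here c = -1/4 < 0 with |c| < (π/L)² = π^2/25, so coercivity still holds. The condition a(u,u) ≥ α||u||_{H^1}² reads (1−α)∫(u')² ≥ (α−c)∫u². Any admissible α is ≤ 1 (rapidly oscillating u have ∫u²/∫(u')² → 0), and α = 1 would force 0 ≥ (1−c)∫u², impossible since c < 1; so 1−α > 0. By the sharp Poincaré inequality on H^1_0 of an interval of length L, ∫(u')² ≥ (π/L)²∫u² with equality for the first sine mode sin(π(x−x₀)/L) (x₀ the left endpoint), so the inequality holds for all u iff (1−α)(π/L)² ≥ α − c, i.e. α ≤ ((π/L)² + c)/((π/L)² + 1) = (1 + c(L/π)²)/(1 + (L/π)²). (Direct route, valid since c ≤ 0: Poincaré gives c∫u² ≥ c(L/π)²∫(u')², so a(u,u) ≥ (1 + c(L/π)²)∫(u')², while ||u||_{H^1}² ≤ (1 + (L/π)²)∫(u')²; dividing yields the same α.) With (π/L)² = π^2/25 and c = -1/4, the largest admissible constant is α = ((π/L)² + c)/((π/L)² + 1).
Simplifying, α = (-25/4 + π^2)/(π^2 + 25).


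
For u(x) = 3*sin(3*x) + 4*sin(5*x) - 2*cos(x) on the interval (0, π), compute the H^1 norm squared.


||u||_{H^1(0,π)}^2 = 257*π

u'(x) = 2*sin(x) + 9*cos(3*x) + 20*cos(5*x).
Expand u² and (u')² and integrate term by term on (0, π), using: for integers n ≥ 1, ∫_0^π sin²(nx) dx = ∫_0^π cos²(nx) dx = π/2; for n ≠ n', ∫_0^π sin(nx)sin(n'x) dx = ∫_0^π cos(nx)cos(n'x) dx = 0; and by product-to-sum, ∫_0^π sin(nx)cos(n'x) dx = ½∫_0^π [sin((n+n')x) + sin((n−n')x)] dx, which is 0 when n+n' is even and 2n/(n²−n'²) when n+n' is odd (it need not vanish on (0, π)).
  u² squared terms: (-2)²·∫cos(x)² dx = 4·π/2 = 2*π;  (3)²·∫sin(3x)² dx = 9·π/2 = 9*π/2;  (4)²·∫sin(5x)² dx = 16·π/2 = 8*π.
  u² cross terms: 2·(-2)·(3)·∫cos(x)·sin(3x) dx = -12·(0) = 0;  2·(-2)·(4)·∫cos(x)·sin(5x) dx = -16·(0) = 0;  2·(3)·(4)·∫sin(3x)·sin(5x) dx = 24·(0) = 0.
  So ∫_0^π u² dx = 2*π + 9*π/2 + 8*π + 0 + 0 + 0 = 29*π/2.
  (u')² squared terms: (2)²·∫sin(x)² dx = 4·π/2 = 2*π;  (9)²·∫cos(3x)² dx = 81·π/2 = 81*π/2;  (20)²·∫cos(5x)² dx = 400·π/2 = 200*π.
  (u')² cross terms: 2·(2)·(9)·∫sin(x)·cos(3x) dx = 36·(0) = 0;  2·(2)·(20)·∫sin(x)·cos(5x) dx = 80·(0) = 0;  2·(9)·(20)·∫cos(3x)·cos(5x) dx = 360·(0) = 0.
  So ∫_0^π (u')² dx = 2*π + 81*π/2 + 200*π + 0 + 0 + 0 = 485*π/2.
||u||_{H^1}^2 = (29*π/2) + (485*π/2) = 257*π.


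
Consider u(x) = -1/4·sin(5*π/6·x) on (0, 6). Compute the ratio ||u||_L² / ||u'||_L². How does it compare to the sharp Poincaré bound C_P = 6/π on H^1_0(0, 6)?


||u||_L² / ||u'||_L² = 6/(5*π) < C_P = 6/π.

u(x) = -1/4·sin(5*π/6·x), so u'(x) = -5*π*cos(5*π*x/6)/24.
Writing u(x) = A·sin(kπx/L) with A = -1/4 and k = 5, use ∫_0^L sin²(kπx/L) dx = L/2 and ∫_0^L cos²(kπx/L) dx = L/2.
u² = 1/16·sin²(5*π/6·x) and (u')² = 25*π^2/576·cos²(5*π/6·x), and each of sin², cos² integrates to L/2 = 3 over (0, 6).
∫_0^6 u² dx = 3/16, so ||u||_L² = sqrt(3)/4.
∫_0^6 (u')² dx = 25*π^2/192, so ||u'||_L² = 5*sqrt(3)*π/24.
Ratio ||u||_L² / ||u'||_L² = 6/(5*π).
Sharp Poincaré constant on H^1_0(0, 6) is C_P = L/π = 6/π, achieved by sin(π/6·x).
This is the k = 5 harmonic; the ratio L/(kπ) is strictly less than C_P = L/π, consistent with the sharp inequality ||u||_L² ≤ C_P ||u'||_L².


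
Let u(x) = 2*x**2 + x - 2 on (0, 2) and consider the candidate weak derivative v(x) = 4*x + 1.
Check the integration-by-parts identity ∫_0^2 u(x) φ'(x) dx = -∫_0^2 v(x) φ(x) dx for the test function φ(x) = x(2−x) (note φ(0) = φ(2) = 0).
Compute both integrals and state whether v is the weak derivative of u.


LHS = -20/3, RHS = -20/3. Yes, v = u' weakly.

u(x) = 2*x**2 + x - 2, classical derivative u'(x) = 4*x + 1.
φ(x) = x(2−x), so φ'(x) = 2 - 2*x.
Note φ(0) = φ(2) = 0, so the boundary term u·φ vanishes.
LHS = ∫_0^2 u(x) φ'(x) dx = ∫_0^2 (-4*x^3 + 2*x^2 + 6*x - 4) dx. Term by term:
  ∫_0^2 -4*x^3 dx = -16;  ∫_0^2 2*x^2 dx = 16/3;  ∫_0^2 6*x dx = 12;
  ∫_0^2 -4 dx = -8.
Sum: -16 + 16/3 + 12 − 8 = -20/3.
So LHS = -20/3.
∫_0^2 v(x) φ(x) dx = ∫_0^2 (-4*x^3 + 7*x^2 + 2*x) dx. Term by term:
  ∫_0^2 -4*x^3 dx = -16;  ∫_0^2 7*x^2 dx = 56/3;  ∫_0^2 2*x dx = 4.
Sum: -16 + 56/3 + 4 = 20/3.
So RHS = -∫_0^2 v(x) φ(x) dx = -20/3.
LHS = RHS, so the identity holds for this test φ.
Moreover u is smooth here and v(x) = u'(x) = 4*x + 1 pointwise, so the identity holds for every test function. Hence v is the weak derivative of u.


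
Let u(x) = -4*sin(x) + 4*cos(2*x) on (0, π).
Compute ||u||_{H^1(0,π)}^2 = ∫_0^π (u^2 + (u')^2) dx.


||u||_{H^1(0,π)}^2 = 320/3 + 56*π

u'(x) = -8*sin(2*x) - 4*cos(x).
Expand u² and (u')² and integrate term by term on (0, π), using: for integers n ≥ 1, ∫_0^π sin²(nx) dx = ∫_0^π cos²(nx) dx = π/2; for n ≠ n', ∫_0^π sin(nx)sin(n'x) dx = ∫_0^π cos(nx)cos(n'x) dx = 0; and by product-to-sum, ∫_0^π sin(nx)cos(n'x) dx = ½∫_0^π [sin((n+n')x) + sin((n−n')x)] dx, which is 0 when n+n' is even and 2n/(n²−n'²) when n+n' is odd (it need not vanish on (0, π)).
  u² squared terms: (-4)²·∫sin(x)² dx = 16·π/2 = 8*π;  (4)²·∫cos(2x)² dx = 16·π/2 = 8*π.
  u² cross terms: 2·(-4)·(4)·∫sin(x)·cos(2x) dx = -32·(-2/3) = 64/3.
  So ∫_0^π u² dx = 8*π + 8*π + 64/3 = 64/3 + 16*π.
  (u')² squared terms: (-8)²·∫sin(2x)² dx = 64·π/2 = 32*π;  (-4)²·∫cos(x)² dx = 16·π/2 = 8*π.
  (u')² cross terms: 2·(-8)·(-4)·∫sin(2x)·cos(x) dx = 64·(4/3) = 256/3.
  So ∫_0^π (u')² dx = 32*π + 8*π + 256/3 = 256/3 + 40*π.
||u||_{H^1}^2 = (64/3 + 16*π) + (256/3 + 40*π) = 320/3 + 56*π.


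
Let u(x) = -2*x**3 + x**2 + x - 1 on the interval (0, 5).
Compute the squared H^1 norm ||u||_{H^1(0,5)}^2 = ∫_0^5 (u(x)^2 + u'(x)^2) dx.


||u||_{H^1}^2 = 2171345/42

The H^1 norm (squared) on an interval (0, L) is
  ||u||_{H^1}^2 = ∫_0^L u(x)^2 dx + ∫_0^L u'(x)^2 dx.
Compute u'(x) = -6*x**2 + 2*x + 1.
Then u(x)^2 = 4*x**6 - 4*x**5 - 3*x**4 + 6*x**3 - x**2 - 2*x + 1 and u'(x)^2 = 36*x**4 - 24*x**3 - 8*x**2 + 4*x + 1.
Integrate each monomial from 0 to 5 using ∫_0^5 c·x^n dx = c·5^(n+1)/(n+1):
  ∫_0^5 u(x)^2 dx = ∫_0^5 (4*x^6 - 4*x^5 - 3*x^4 + 6*x^3 - x^2 - 2*x + 1) dx. Term by term:
    ∫_0^5 4*x^6 dx = 312500/7;  ∫_0^5 -4*x^5 dx = -31250/3;  ∫_0^5 -3*x^4 dx = -1875;
    ∫_0^5 6*x^3 dx = 1875/2;  ∫_0^5 -x^2 dx = -125/3;  ∫_0^5 -2*x dx = -25;
    ∫_0^5 1 dx = 5.
  Sum: 312500/7 − 31250/3 − 1875 + 1875/2 − 125/3 − 25 + 5 = 1395535/42.
  ∫_0^5 u'(x)^2 dx = ∫_0^5 (36*x^4 - 24*x^3 - 8*x^2 + 4*x + 1) dx. Term by term:
    ∫_0^5 36*x^4 dx = 22500;  ∫_0^5 -24*x^3 dx = -3750;  ∫_0^5 -8*x^2 dx = -1000/3;
    ∫_0^5 4*x dx = 50;  ∫_0^5 1 dx = 5.
  Sum: 22500 − 3750 − 1000/3 + 50 + 5 = 55415/3.
Adding: ||u||_{H^1}^2 = 1395535/42 + 55415/3 = 2171345/42.


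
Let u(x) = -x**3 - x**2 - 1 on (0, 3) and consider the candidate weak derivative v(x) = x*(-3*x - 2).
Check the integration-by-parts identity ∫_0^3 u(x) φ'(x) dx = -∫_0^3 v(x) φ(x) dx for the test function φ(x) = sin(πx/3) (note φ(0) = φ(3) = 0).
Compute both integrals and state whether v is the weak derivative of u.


LHS = -324/π^3 + 99/π, RHS = -324/π^3 + 99/π. Yes, v = u' weakly.

u(x) = -x**3 - x**2 - 1, classical derivative u'(x) = -3*x**2 - 2*x.
φ(x) = sin(πx/3), so φ'(x) = π*cos(π*x/3)/3.
Note φ(0) = φ(3) = 0, so the boundary term u·φ vanishes.
LHS = ∫_0^3 u(x) φ'(x) dx = ∫_0^3 (-π*x^3*cos(π*x/3)/3 - π*x^2*cos(π*x/3)/3 - π*cos(π*x/3)/3) dx. Term by term:
  ∫_0^3 -π*cos(π*x/3)/3 dx = 0;  ∫_0^3 -π*x^2*cos(π*x/3)/3 dx = 18/π;  ∫_0^3 -π*x^3*cos(π*x/3)/3 dx = -324/π^3 + 81/π.
Sum: 0 + 18/π + -324/π^3 + 81/π = -324/π^3 + 99/π.
So LHS = -324/π^3 + 99/π.
∫_0^3 v(x) φ(x) dx = ∫_0^3 (-3*x^2*sin(π*x/3) - 2*x*sin(π*x/3)) dx. Term by term:
  ∫_0^3 -3*x^2*sin(π*x/3) dx = -81/π + 324/π^3;  ∫_0^3 -2*x*sin(π*x/3) dx = -18/π.
Sum: -81/π + 324/π^3 − 18/π = -99/π + 324/π^3.
So RHS = -∫_0^3 v(x) φ(x) dx = -324/π^3 + 99/π.
LHS = RHS, so the identity holds for this test φ.
Moreover u is smooth here and v(x) = u'(x) = -3*x**2 - 2*x pointwise, so the identity holds for every test function. Hence v is the weak derivative of u.


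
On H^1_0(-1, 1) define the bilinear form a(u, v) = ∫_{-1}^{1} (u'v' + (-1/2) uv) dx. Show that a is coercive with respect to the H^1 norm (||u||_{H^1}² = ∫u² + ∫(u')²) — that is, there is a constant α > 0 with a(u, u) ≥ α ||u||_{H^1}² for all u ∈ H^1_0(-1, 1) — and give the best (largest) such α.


α = (-2 + π^2)/(4 + π^2)

Coercivity of a(·,·) on H^1_0(-1, 1) means a(u, u) ≥ α ||u||_{H^1}² for every u ∈ H^1_0.
The interval has length L = 2, and Poincaré/coercivity depend only on L. Here a(u, u) = ∫(u')² + (-1/2)·∫u².
Here c = -1/2 < 0 with |c| < (π/L)² = π^2/4, so coercivity still holds. The condition a(u,u) ≥ α||u||_{H^1}² reads (1−α)∫(u')² ≥ (α−c)∫u². Any admissible α is ≤ 1 (rapidly oscillating u have ∫u²/∫(u')² → 0), and α = 1 would force 0 ≥ (1−c)∫u², impossible since c < 1; so 1−α > 0. By the sharp Poincaré inequality on H^1_0 of an interval of length L, ∫(u')² ≥ (π/L)²∫u² with equality for the first sine mode sin(π(x−x₀)/L) (x₀ the left endpoint), so the inequality holds for all u iff (1−α)(π/L)² ≥ α − c, i.e. α ≤ ((π/L)² + c)/((π/L)² + 1) = (1 + c(L/π)²)/(1 + (L/π)²). (Direct route, valid since c ≤ 0: Poincaré gives c∫u² ≥ c(L/π)²∫(u')², so a(u,u) ≥ (1 + c(L/π)²)∫(u')², while ||u||_{H^1}² ≤ (1 + (L/π)²)∫(u')²; dividing yields the same α.) With (π/L)² = π^2/4 and c = -1/2, the largest admissible constant is α = ((π/L)² + c)/((π/L)² + 1).
Simplifying, α = (-2 + π^2)/(4 + π^2).


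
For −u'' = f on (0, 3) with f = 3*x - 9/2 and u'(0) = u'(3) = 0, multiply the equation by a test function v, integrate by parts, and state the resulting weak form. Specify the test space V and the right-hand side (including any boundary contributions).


V = H^1(0, 3) (no boundary constraint on v; u is determined up to an additive constant); weak form: ∫_0^3 u'v' dx = ∫_0^3 (3*x - 9/2) v dx for all v ∈ V.

Multiply both sides by a test function v and integrate from 0 to 3:
  ∫_0^3 −u''(x) v(x) dx = ∫_0^3 f(x) v(x) dx.
Integrate the LHS by parts once:
  ∫_0^3 −u'' v dx = −[u'(x) v(x)]_0^3 + ∫_0^3 u'(x) v'(x) dx.
Thus ∫_0^3 u'(x) v'(x) dx = ∫_0^3 f(x) v(x) dx + [u'(x) v(x)]_0^3.
Choose V so that boundary terms are either known or forced to vanish.
u has homogeneous Neumann: u'(0) = u'(3) = 0. So [u' v]_0^3 = 0·v(3) − 0·v(0) = 0 for any v; take V = H^1(0, 3).
Weak formulation: find u (satisfying any essential BC) such that ∫_0^3 u'(x) v'(x) dx = ∫_0^3 f v dx for all v ∈ V (homogeneous Neumann, so boundary terms vanish).
Substituting f(x) = 3*x - 9/2, the right-hand side is ∫_0^3 (3*x - 9/2) v dx.
Compatibility check (pure Neumann): taking v ≡ 1 ∈ V gives 0 = ∫_0^3 f dx + (0) − (0), i.e. ∫_0^3 f dx must equal u'(0) − u'(3) = 0. Indeed ∫_0^3 (3*x - 9/2) dx = 0, so the data are compatible. The solution is then unique only up to an additive constant (fix it e.g. by requiring ∫_0^3 u dx = 0).


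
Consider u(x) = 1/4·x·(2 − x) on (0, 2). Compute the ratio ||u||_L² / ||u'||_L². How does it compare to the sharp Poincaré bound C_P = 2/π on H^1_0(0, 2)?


||u||_L² / ||u'||_L² = sqrt(10)/5 < C_P = 2/π.

u(x) = 1/4·x·(2 − x), so u'(x) = 1/2 - x/2.
u(x) = 1/4·x·(2 − x) vanishes at x = 0 and x = 2, so u ∈ H^1_0(0, 2). Differentiate via the product rule and integrate the resulting polynomials term by term.
  ∫_0^2 u² dx = ∫_0^2 (x^4/16 - x^3/4 + x^2/4) dx. Term by term:
    ∫_0^2 x^4/16 dx = 2/5;  ∫_0^2 -x^3/4 dx = -1;  ∫_0^2 x^2/4 dx = 2/3.
  Sum: 2/5 − 1 + 2/3 = 1/15.
  ∫_0^2 (u')² dx = ∫_0^2 (x^2/4 - x/2 + 1/4) dx. Term by term:
    ∫_0^2 x^2/4 dx = 2/3;  ∫_0^2 -x/2 dx = -1;  ∫_0^2 1/4 dx = 1/2.
  Sum: 2/3 − 1 + 1/2 = 1/6.
∫_0^2 u² dx = 1/15, so ||u||_L² = sqrt(15)/15.
∫_0^2 (u')² dx = 1/6, so ||u'||_L² = sqrt(6)/6.
Ratio ||u||_L² / ||u'||_L² = sqrt(10)/5.
Sharp Poincaré constant on H^1_0(0, 2) is C_P = L/π = 2/π, achieved by sin(π/2·x).
A polynomial bump cannot attain the sharp Poincaré constant (only the first sine eigenfunction does), so the ratio is strictly less than C_P, consistent with ||u||_L² ≤ C_P ||u'||_L².


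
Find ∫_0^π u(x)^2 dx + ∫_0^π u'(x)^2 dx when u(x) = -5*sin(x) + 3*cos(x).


||u||_{H^1(0,π)}^2 = 34*π

u'(x) = -3*sin(x) - 5*cos(x).
Expand u² and (u')² and integrate term by term on (0, π), using: for integers n ≥ 1, ∫_0^π sin²(nx) dx = ∫_0^π cos²(nx) dx = π/2; for n ≠ n', ∫_0^π sin(nx)sin(n'x) dx = ∫_0^π cos(nx)cos(n'x) dx = 0; and by product-to-sum, ∫_0^π sin(nx)cos(n'x) dx = ½∫_0^π [sin((n+n')x) + sin((n−n')x)] dx, which is 0 when n+n' is even and 2n/(n²−n'²) when n+n' is odd (it need not vanish on (0, π)).
  u² squared terms: (-5)²·∫sin(x)² dx = 25·π/2 = 25*π/2;  (3)²·∫cos(x)² dx = 9·π/2 = 9*π/2.
  u² cross terms: 2·(-5)·(3)·∫sin(x)·cos(x) dx = -30·(0) = 0.
  So ∫_0^π u² dx = 25*π/2 + 9*π/2 + 0 = 17*π.
  (u')² squared terms: (-5)²·∫cos(x)² dx = 25·π/2 = 25*π/2;  (-3)²·∫sin(x)² dx = 9·π/2 = 9*π/2.
  (u')² cross terms: 2·(-5)·(-3)·∫cos(x)·sin(x) dx = 30·(0) = 0.
  So ∫_0^π (u')² dx = 25*π/2 + 9*π/2 + 0 = 17*π.
||u||_{H^1}^2 = (17*π) + (17*π) = 34*π.


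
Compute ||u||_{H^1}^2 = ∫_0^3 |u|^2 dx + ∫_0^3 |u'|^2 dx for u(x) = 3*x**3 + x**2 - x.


||u||_{H^1}^2 = 545367/70

The H^1 norm (squared) on an interval (0, L) is
  ||u||_{H^1}^2 = ∫_0^L u(x)^2 dx + ∫_0^L u'(x)^2 dx.
Compute u'(x) = 9*x**2 + 2*x - 1.
Then u(x)^2 = 9*x**6 + 6*x**5 - 5*x**4 - 2*x**3 + x**2 and u'(x)^2 = 81*x**4 + 36*x**3 - 14*x**2 - 4*x + 1.
Integrate each monomial from 0 to 3 using ∫_0^3 c·x^n dx = c·3^(n+1)/(n+1):
  ∫_0^3 u(x)^2 dx = ∫_0^3 (9*x^6 + 6*x^5 - 5*x^4 - 2*x^3 + x^2) dx. Term by term:
    ∫_0^3 9*x^6 dx = 19683/7;  ∫_0^3 6*x^5 dx = 729;  ∫_0^3 -5*x^4 dx = -243;
    ∫_0^3 -2*x^3 dx = -81/2;  ∫_0^3 x^2 dx = 9.
  Sum: 19683/7 + 729 − 243 − 81/2 + 9 = 45729/14.
  ∫_0^3 u'(x)^2 dx = ∫_0^3 (81*x^4 + 36*x^3 - 14*x^2 - 4*x + 1) dx. Term by term:
    ∫_0^3 81*x^4 dx = 19683/5;  ∫_0^3 36*x^3 dx = 729;  ∫_0^3 -14*x^2 dx = -126;
    ∫_0^3 -4*x dx = -18;  ∫_0^3 1 dx = 3.
  Sum: 19683/5 + 729 − 126 − 18 + 3 = 22623/5.
Adding: ||u||_{H^1}^2 = 45729/14 + 22623/5 = 545367/70.


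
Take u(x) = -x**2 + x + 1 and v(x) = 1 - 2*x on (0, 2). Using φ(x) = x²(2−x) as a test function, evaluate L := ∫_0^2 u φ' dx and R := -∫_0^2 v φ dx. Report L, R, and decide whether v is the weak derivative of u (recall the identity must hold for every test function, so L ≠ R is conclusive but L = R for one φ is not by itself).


LHS = 28/15, RHS = 28/15. Yes, v = u' weakly.

u(x) = -x**2 + x + 1, classical derivative u'(x) = 1 - 2*x.
φ(x) = x²(2−x), so φ'(x) = x*(4 - 3*x).
Note φ(0) = φ(2) = 0, so the boundary term u·φ vanishes.
LHS = ∫_0^2 u(x) φ'(x) dx = ∫_0^2 (3*x^4 - 7*x^3 + x^2 + 4*x) dx. Term by term:
  ∫_0^2 3*x^4 dx = 96/5;  ∫_0^2 -7*x^3 dx = -28;  ∫_0^2 x^2 dx = 8/3;
  ∫_0^2 4*x dx = 8.
Sum: 96/5 − 28 + 8/3 + 8 = 28/15.
So LHS = 28/15.
∫_0^2 v(x) φ(x) dx = ∫_0^2 (2*x^4 - 5*x^3 + 2*x^2) dx. Term by term:
  ∫_0^2 2*x^4 dx = 64/5;  ∫_0^2 -5*x^3 dx = -20;  ∫_0^2 2*x^2 dx = 16/3.
Sum: 64/5 − 20 + 16/3 = -28/15.
So RHS = -∫_0^2 v(x) φ(x) dx = 28/15.
LHS = RHS, so the identity holds for this test φ.
Moreover u is smooth here and v(x) = u'(x) = 1 - 2*x pointwise, so the identity holds for every test function. Hence v is the weak derivative of u.


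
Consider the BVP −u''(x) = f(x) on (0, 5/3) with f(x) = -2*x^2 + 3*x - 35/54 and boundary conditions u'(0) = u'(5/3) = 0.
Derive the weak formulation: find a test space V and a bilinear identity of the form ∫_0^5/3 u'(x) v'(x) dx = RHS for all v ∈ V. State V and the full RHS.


V = H^1(0, 5/3) (no boundary constraint on v; u is determined up to an additive constant); weak form: ∫_0^5/3 u'v' dx = ∫_0^5/3 (-2*x^2 + 3*x - 35/54) v dx for all v ∈ V.

Multiply both sides by a test function v and integrate from 0 to 5/3:
  ∫_0^5/3 −u''(x) v(x) dx = ∫_0^5/3 f(x) v(x) dx.
Integrate the LHS by parts once:
  ∫_0^5/3 −u'' v dx = −[u'(x) v(x)]_0^5/3 + ∫_0^5/3 u'(x) v'(x) dx.
Thus ∫_0^5/3 u'(x) v'(x) dx = ∫_0^5/3 f(x) v(x) dx + [u'(x) v(x)]_0^5/3.
Choose V so that boundary terms are either known or forced to vanish.
u has homogeneous Neumann: u'(0) = u'(5/3) = 0. So [u' v]_0^5/3 = 0·v(5/3) − 0·v(0) = 0 for any v; take V = H^1(0, 5/3).
Weak formulation: find u (satisfying any essential BC) such that ∫_0^5/3 u'(x) v'(x) dx = ∫_0^5/3 f v dx for all v ∈ V (homogeneous Neumann, so boundary terms vanish).
Substituting f(x) = -2*x^2 + 3*x - 35/54, the right-hand side is ∫_0^5/3 (-2*x^2 + 3*x - 35/54) v dx.
Compatibility check (pure Neumann): taking v ≡ 1 ∈ V gives 0 = ∫_0^5/3 f dx + (0) − (0), i.e. ∫_0^5/3 f dx must equal u'(0) − u'(5/3) = 0. Indeed ∫_0^5/3 (-2*x^2 + 3*x - 35/54) dx = 0, so the data are compatible. The solution is then unique only up to an additive constant (fix it e.g. by requiring ∫_0^5/3 u dx = 0).


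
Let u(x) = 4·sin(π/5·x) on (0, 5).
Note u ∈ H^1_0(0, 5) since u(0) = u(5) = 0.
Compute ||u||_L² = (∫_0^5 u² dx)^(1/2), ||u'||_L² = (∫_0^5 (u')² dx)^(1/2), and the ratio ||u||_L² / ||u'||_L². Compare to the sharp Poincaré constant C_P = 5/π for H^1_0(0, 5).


||u||_L² / ||u'||_L² = 5/π = C_P.

u(x) = 4·sin(π/5·x), so u'(x) = 4*π*cos(π*x/5)/5.
Writing u(x) = A·sin(kπx/L) with A = 4 and k = 1, use ∫_0^L sin²(kπx/L) dx = L/2 and ∫_0^L cos²(kπx/L) dx = L/2.
u² = 16·sin²(π/5·x) and (u')² = 16*π^2/25·cos²(π/5·x), and each of sin², cos² integrates to L/2 = 5/2 over (0, 5).
∫_0^5 u² dx = 40, so ||u||_L² = 2*sqrt(10).
∫_0^5 (u')² dx = 8*π^2/5, so ||u'||_L² = 2*sqrt(10)*π/5.
Ratio ||u||_L² / ||u'||_L² = 5/π.
Sharp Poincaré constant on H^1_0(0, 5) is C_P = L/π = 5/π, achieved by sin(π/5·x).
This is the k = 1 eigenfunction (up to amplitude), so the ratio equals the sharp Poincaré constant exactly.


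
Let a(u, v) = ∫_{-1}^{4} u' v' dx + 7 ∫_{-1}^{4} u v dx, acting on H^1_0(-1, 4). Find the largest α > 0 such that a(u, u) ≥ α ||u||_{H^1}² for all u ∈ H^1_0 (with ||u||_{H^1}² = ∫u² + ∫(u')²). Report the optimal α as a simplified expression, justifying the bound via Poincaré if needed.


α = 1

Coercivity of a(·,·) on H^1_0(-1, 4) means a(u, u) ≥ α ||u||_{H^1}² for every u ∈ H^1_0.
The interval has length L = 5, and Poincaré/coercivity depend only on L. Here a(u, u) = ∫(u')² + (7)·∫u².
Here c = 7 ≥ 1, so a(u,u) = ∫(u')² + c∫u² ≥ ∫(u')² + ∫u² = ||u||_{H^1}², i.e. α = 1 works. No larger α is possible: a(u,u) ≥ α||u||_{H^1}² means (1−α)∫(u')² ≥ (α−c)∫u², and for the modes u_n = sin(nπ(x−x₀)/L) (x₀ the left endpoint) one has ∫u_n²/∫(u_n')² = (L/(nπ))² → 0, so a(u_n,u_n)/||u_n||_{H^1}² → 1. Hence the optimal constant is α = 1.
Therefore α = 1.


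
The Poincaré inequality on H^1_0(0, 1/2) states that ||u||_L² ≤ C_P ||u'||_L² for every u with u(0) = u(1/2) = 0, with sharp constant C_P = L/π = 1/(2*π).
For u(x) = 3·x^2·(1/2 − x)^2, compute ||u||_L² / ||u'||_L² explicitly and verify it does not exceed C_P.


||u||_L² / ||u'||_L² = sqrt(3)/12 < C_P = 1/(2*π).

u(x) = 3·x^2·(1/2 − x)^2, so u'(x) = 3*x*(2*x - 1)*(4*x - 1)/2.
u(x) = 3·x^2·(1/2 − x)^2 vanishes at x = 0 and x = 1/2, so u ∈ H^1_0(0, 1/2). Differentiate via the product rule and integrate the resulting polynomials term by term.
  ∫_0^1/2 u² dx = ∫_0^1/2 (9*x^8 - 18*x^7 + 27*x^6/2 - 9*x^5/2 + 9*x^4/16) dx. Term by term:
    ∫_0^1/2 9*x^8 dx = 1/512;  ∫_0^1/2 -18*x^7 dx = -9/1024;  ∫_0^1/2 27*x^6/2 dx = 27/1792;
    ∫_0^1/2 -9*x^5/2 dx = -3/256;  ∫_0^1/2 9*x^4/16 dx = 9/2560.
  Sum: 1/512 − 9/1024 + 27/1792 − 3/256 + 9/2560 = 1/35840.
  ∫_0^1/2 (u')² dx = ∫_0^1/2 (144*x^6 - 216*x^5 + 117*x^4 - 27*x^3 + 9*x^2/4) dx. Term by term:
    ∫_0^1/2 144*x^6 dx = 9/56;  ∫_0^1/2 -216*x^5 dx = -9/16;  ∫_0^1/2 117*x^4 dx = 117/160;
    ∫_0^1/2 -27*x^3 dx = -27/64;  ∫_0^1/2 9*x^2/4 dx = 3/32.
  Sum: 9/56 − 9/16 + 117/160 − 27/64 + 3/32 = 3/2240.
∫_0^1/2 u² dx = 1/35840, so ||u||_L² = sqrt(35)/1120.
∫_0^1/2 (u')² dx = 3/2240, so ||u'||_L² = sqrt(105)/280.
Ratio ||u||_L² / ||u'||_L² = sqrt(3)/12.
Sharp Poincaré constant on H^1_0(0, 1/2) is C_P = L/π = 1/(2*π), achieved by sin(2*π·x).
A polynomial bump cannot attain the sharp Poincaré constant (only the first sine eigenfunction does), so the ratio is strictly less than C_P, consistent with ||u||_L² ≤ C_P ||u'||_L².


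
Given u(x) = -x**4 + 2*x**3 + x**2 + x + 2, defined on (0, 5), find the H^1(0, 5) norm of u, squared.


||u||_{H^1}^2 = 7622375/63

The H^1 norm (squared) on an interval (0, L) is
  ||u||_{H^1}^2 = ∫_0^L u(x)^2 dx + ∫_0^L u'(x)^2 dx.
Compute u'(x) = -4*x**3 + 6*x**2 + 2*x + 1.
Then u(x)^2 = x**8 - 4*x**7 + 2*x**6 + 2*x**5 + x**4 + 10*x**3 + 5*x**2 + 4*x + 4 and u'(x)^2 = 16*x**6 - 48*x**5 + 20*x**4 + 16*x**3 + 16*x**2 + 4*x + 1.
Integrate each monomial from 0 to 5 using ∫_0^5 c·x^n dx = c·5^(n+1)/(n+1):
  ∫_0^5 u(x)^2 dx = ∫_0^5 (x^8 - 4*x^7 + 2*x^6 + 2*x^5 + x^4 + 10*x^3 + 5*x^2 + 4*x + 4) dx. Term by term:
    ∫_0^5 x^8 dx = 1953125/9;  ∫_0^5 -4*x^7 dx = -390625/2;  ∫_0^5 2*x^6 dx = 156250/7;
    ∫_0^5 2*x^5 dx = 15625/3;  ∫_0^5 x^4 dx = 625;  ∫_0^5 10*x^3 dx = 3125/2;
    ∫_0^5 5*x^2 dx = 625/3;  ∫_0^5 4*x dx = 50;  ∫_0^5 4 dx = 20.
  Sum: 1953125/9 − 390625/2 + 156250/7 + 15625/3 + 625 + 3125/2 + 625/3 + 50 + 20 = 3256910/63.
  ∫_0^5 u'(x)^2 dx = ∫_0^5 (16*x^6 - 48*x^5 + 20*x^4 + 16*x^3 + 16*x^2 + 4*x + 1) dx. Term by term:
    ∫_0^5 16*x^6 dx = 1250000/7;  ∫_0^5 -48*x^5 dx = -125000;  ∫_0^5 20*x^4 dx = 12500;
    ∫_0^5 16*x^3 dx = 2500;  ∫_0^5 16*x^2 dx = 2000/3;  ∫_0^5 4*x dx = 50;
    ∫_0^5 1 dx = 5.
  Sum: 1250000/7 − 125000 + 12500 + 2500 + 2000/3 + 50 + 5 = 1455155/21.
Adding: ||u||_{H^1}^2 = 3256910/63 + 1455155/21 = 7622375/63.


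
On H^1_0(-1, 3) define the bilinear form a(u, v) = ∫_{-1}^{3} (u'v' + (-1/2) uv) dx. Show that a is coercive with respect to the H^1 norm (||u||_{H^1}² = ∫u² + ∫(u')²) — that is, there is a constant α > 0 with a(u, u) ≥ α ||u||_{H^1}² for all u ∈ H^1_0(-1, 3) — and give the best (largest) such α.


α = (-8 + π^2)/(π^2 + 16)

Coercivity of a(·,·) on H^1_0(-1, 3) means a(u, u) ≥ α ||u||_{H^1}² for every u ∈ H^1_0.
The interval has length L = 4, and Poincaré/coercivity depend only on L. Here a(u, u) = ∫(u')² + (-1/2)·∫u².
Here c = -1/2 < 0 with |c| < (π/L)² = π^2/16, so coercivity still holds. The condition a(u,u) ≥ α||u||_{H^1}² reads (1−α)∫(u')² ≥ (α−c)∫u². Any admissible α is ≤ 1 (rapidly oscillating u have ∫u²/∫(u')² → 0), and α = 1 would force 0 ≥ (1−c)∫u², impossible since c < 1; so 1−α > 0. By the sharp Poincaré inequality on H^1_0 of an interval of length L, ∫(u')² ≥ (π/L)²∫u² with equality for the first sine mode sin(π(x−x₀)/L) (x₀ the left endpoint), so the inequality holds for all u iff (1−α)(π/L)² ≥ α − c, i.e. α ≤ ((π/L)² + c)/((π/L)² + 1) = (1 + c(L/π)²)/(1 + (L/π)²). (Direct route, valid since c ≤ 0: Poincaré gives c∫u² ≥ c(L/π)²∫(u')², so a(u,u) ≥ (1 + c(L/π)²)∫(u')², while ||u||_{H^1}² ≤ (1 + (L/π)²)∫(u')²; dividing yields the same α.) With (π/L)² = π^2/16 and c = -1/2, the largest admissible constant is α = ((π/L)² + c)/((π/L)² + 1).
Simplifying, α = (-8 + π^2)/(π^2 + 16).


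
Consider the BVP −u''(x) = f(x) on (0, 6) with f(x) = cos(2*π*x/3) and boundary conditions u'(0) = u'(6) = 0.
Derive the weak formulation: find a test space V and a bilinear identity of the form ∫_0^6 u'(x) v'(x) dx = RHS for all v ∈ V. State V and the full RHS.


V = H^1(0, 6) (no boundary constraint on v; u is determined up to an additive constant); weak form: ∫_0^6 u'v' dx = ∫_0^6 (cos(2*π*x/3)) v dx for all v ∈ V.

Multiply both sides by a test function v and integrate from 0 to 6:
  ∫_0^6 −u''(x) v(x) dx = ∫_0^6 f(x) v(x) dx.
Integrate the LHS by parts once:
  ∫_0^6 −u'' v dx = −[u'(x) v(x)]_0^6 + ∫_0^6 u'(x) v'(x) dx.
Thus ∫_0^6 u'(x) v'(x) dx = ∫_0^6 f(x) v(x) dx + [u'(x) v(x)]_0^6.
Choose V so that boundary terms are either known or forced to vanish.
u has homogeneous Neumann: u'(0) = u'(6) = 0. So [u' v]_0^6 = 0·v(6) − 0·v(0) = 0 for any v; take V = H^1(0, 6).
Weak formulation: find u (satisfying any essential BC) such that ∫_0^6 u'(x) v'(x) dx = ∫_0^6 f v dx for all v ∈ V (homogeneous Neumann, so boundary terms vanish).
Substituting f(x) = cos(2*π*x/3), the right-hand side is ∫_0^6 (cos(2*π*x/3)) v dx.
Compatibility check (pure Neumann): taking v ≡ 1 ∈ V gives 0 = ∫_0^6 f dx + (0) − (0), i.e. ∫_0^6 f dx must equal u'(0) − u'(6) = 0. Indeed ∫_0^6 (cos(2*π*x/3)) dx = 0, so the data are compatible. The solution is then unique only up to an additive constant (fix it e.g. by requiring ∫_0^6 u dx = 0).
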